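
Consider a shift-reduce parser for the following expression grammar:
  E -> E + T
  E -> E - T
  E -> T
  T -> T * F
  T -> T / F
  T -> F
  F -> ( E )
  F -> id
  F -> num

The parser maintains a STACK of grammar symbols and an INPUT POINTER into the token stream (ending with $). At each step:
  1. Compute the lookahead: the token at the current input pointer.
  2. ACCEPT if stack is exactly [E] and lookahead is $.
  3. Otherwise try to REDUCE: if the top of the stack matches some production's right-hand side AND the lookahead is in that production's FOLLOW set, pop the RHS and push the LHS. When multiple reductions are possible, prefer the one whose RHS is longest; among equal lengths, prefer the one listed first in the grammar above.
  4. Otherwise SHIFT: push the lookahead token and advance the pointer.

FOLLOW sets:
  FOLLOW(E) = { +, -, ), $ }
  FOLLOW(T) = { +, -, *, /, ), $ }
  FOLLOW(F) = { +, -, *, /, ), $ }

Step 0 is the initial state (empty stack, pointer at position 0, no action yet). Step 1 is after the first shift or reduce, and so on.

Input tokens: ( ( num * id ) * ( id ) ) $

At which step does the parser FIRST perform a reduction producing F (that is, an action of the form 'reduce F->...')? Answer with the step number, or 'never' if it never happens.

Step 1: shift (. Stack=[(] ptr=1 lookahead=( remaining=[( num * id ) * ( id ) ) $]
Step 2: shift (. Stack=[( (] ptr=2 lookahead=num remaining=[num * id ) * ( id ) ) $]
Step 3: shift num. Stack=[( ( num] ptr=3 lookahead=* remaining=[* id ) * ( id ) ) $]
Step 4: reduce F->num. Stack=[( ( F] ptr=3 lookahead=* remaining=[* id ) * ( id ) ) $]

Answer: 4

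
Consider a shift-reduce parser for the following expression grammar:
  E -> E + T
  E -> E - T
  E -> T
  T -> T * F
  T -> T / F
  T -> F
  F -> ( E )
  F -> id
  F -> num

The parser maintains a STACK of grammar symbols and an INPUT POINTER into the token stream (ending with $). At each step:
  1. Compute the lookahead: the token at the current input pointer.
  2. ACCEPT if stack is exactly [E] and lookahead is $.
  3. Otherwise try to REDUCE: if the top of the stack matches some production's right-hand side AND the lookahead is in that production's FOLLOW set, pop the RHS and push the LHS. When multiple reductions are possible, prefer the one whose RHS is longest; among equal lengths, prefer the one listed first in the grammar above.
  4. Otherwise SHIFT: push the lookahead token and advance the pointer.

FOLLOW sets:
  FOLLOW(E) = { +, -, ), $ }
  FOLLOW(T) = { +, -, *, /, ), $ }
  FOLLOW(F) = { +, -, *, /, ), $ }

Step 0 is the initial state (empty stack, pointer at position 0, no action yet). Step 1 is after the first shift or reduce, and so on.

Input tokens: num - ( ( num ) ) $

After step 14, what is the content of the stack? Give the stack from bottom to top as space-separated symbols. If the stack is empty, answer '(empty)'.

Step 1: shift num. Stack=[num] ptr=1 lookahead=- remaining=[- ( ( num ) ) $]
Step 2: reduce F->num. Stack=[F] ptr=1 lookahead=- remaining=[- ( ( num ) ) $]
Step 3: reduce T->F. Stack=[T] ptr=1 lookahead=- remaining=[- ( ( num ) ) $]
Step 4: reduce E->T. Stack=[E] ptr=1 lookahead=- remaining=[- ( ( num ) ) $]
Step 5: shift -. Stack=[E -] ptr=2 lookahead=( remaining=[( ( num ) ) $]
Step 6: shift (. Stack=[E - (] ptr=3 lookahead=( remaining=[( num ) ) $]
Step 7: shift (. Stack=[E - ( (] ptr=4 lookahead=num remaining=[num ) ) $]
Step 8: shift num. Stack=[E - ( ( num] ptr=5 lookahead=) remaining=[) ) $]
Step 9: reduce F->num. Stack=[E - ( ( F] ptr=5 lookahead=) remaining=[) ) $]
Step 10: reduce T->F. Stack=[E - ( ( T] ptr=5 lookahead=) remaining=[) ) $]
Step 11: reduce E->T. Stack=[E - ( ( E] ptr=5 lookahead=) remaining=[) ) $]
Step 12: shift ). Stack=[E - ( ( E )] ptr=6 lookahead=) remaining=[) $]
Step 13: reduce F->( E ). Stack=[E - ( F] ptr=6 lookahead=) remaining=[) $]
Step 14: reduce T->F. Stack=[E - ( T] ptr=6 lookahead=) remaining=[) $]

Answer: E - ( T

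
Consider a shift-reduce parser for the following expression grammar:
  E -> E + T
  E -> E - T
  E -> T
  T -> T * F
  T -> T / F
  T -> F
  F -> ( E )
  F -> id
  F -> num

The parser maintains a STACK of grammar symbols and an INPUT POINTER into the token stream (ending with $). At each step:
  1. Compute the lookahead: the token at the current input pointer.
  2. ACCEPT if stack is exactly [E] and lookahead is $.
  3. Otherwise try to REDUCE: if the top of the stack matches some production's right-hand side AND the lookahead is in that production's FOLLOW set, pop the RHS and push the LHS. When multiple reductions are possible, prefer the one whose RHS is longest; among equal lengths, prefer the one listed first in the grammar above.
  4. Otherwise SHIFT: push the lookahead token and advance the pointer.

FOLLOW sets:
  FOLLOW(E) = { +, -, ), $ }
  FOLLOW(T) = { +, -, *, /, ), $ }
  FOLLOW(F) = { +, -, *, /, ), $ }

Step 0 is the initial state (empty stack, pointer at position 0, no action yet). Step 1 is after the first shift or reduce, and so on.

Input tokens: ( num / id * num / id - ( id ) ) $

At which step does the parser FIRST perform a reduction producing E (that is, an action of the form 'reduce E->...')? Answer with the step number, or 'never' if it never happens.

Answer: 17

Derivation:
Step 1: shift (. Stack=[(] ptr=1 lookahead=num remaining=[num / id * num / id - ( id ) ) $]
Step 2: shift num. Stack=[( num] ptr=2 lookahead=/ remaining=[/ id * num / id - ( id ) ) $]
Step 3: reduce F->num. Stack=[( F] ptr=2 lookahead=/ remaining=[/ id * num / id - ( id ) ) $]
Step 4: reduce T->F. Stack=[( T] ptr=2 lookahead=/ remaining=[/ id * num / id - ( id ) ) $]
Step 5: shift /. Stack=[( T /] ptr=3 lookahead=id remaining=[id * num / id - ( id ) ) $]
Step 6: shift id. Stack=[( T / id] ptr=4 lookahead=* remaining=[* num / id - ( id ) ) $]
Step 7: reduce F->id. Stack=[( T / F] ptr=4 lookahead=* remaining=[* num / id - ( id ) ) $]
Step 8: reduce T->T / F. Stack=[( T] ptr=4 lookahead=* remaining=[* num / id - ( id ) ) $]
Step 9: shift *. Stack=[( T *] ptr=5 lookahead=num remaining=[num / id - ( id ) ) $]
Step 10: shift num. Stack=[( T * num] ptr=6 lookahead=/ remaining=[/ id - ( id ) ) $]
Step 11: reduce F->num. Stack=[( T * F] ptr=6 lookahead=/ remaining=[/ id - ( id ) ) $]
Step 12: reduce T->T * F. Stack=[( T] ptr=6 lookahead=/ remaining=[/ id - ( id ) ) $]
Step 13: shift /. Stack=[( T /] ptr=7 lookahead=id remaining=[id - ( id ) ) $]
Step 14: shift id. Stack=[( T / id] ptr=8 lookahead=- remaining=[- ( id ) ) $]
Step 15: reduce F->id. Stack=[( T / F] ptr=8 lookahead=- remaining=[- ( id ) ) $]
Step 16: reduce T->T / F. Stack=[( T] ptr=8 lookahead=- remaining=[- ( id ) ) $]
Step 17: reduce E->T. Stack=[( E] ptr=8 lookahead=- remaining=[- ( id ) ) $]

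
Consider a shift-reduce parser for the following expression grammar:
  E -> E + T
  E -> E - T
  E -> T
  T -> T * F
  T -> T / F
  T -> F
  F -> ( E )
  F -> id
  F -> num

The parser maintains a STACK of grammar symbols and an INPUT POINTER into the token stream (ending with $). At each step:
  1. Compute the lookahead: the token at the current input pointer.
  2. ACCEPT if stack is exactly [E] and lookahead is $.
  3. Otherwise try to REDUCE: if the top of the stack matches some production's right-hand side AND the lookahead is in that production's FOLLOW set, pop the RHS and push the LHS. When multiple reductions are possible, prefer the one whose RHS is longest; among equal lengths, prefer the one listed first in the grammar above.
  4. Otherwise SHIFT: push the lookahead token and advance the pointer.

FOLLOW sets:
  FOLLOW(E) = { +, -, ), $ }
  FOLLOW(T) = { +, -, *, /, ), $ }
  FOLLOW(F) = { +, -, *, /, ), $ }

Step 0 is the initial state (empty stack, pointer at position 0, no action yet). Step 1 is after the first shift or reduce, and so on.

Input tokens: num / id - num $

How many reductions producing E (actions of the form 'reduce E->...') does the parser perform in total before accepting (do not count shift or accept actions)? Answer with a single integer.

Answer: 2

Derivation:
Step 1: shift num. Stack=[num] ptr=1 lookahead=/ remaining=[/ id - num $]
Step 2: reduce F->num. Stack=[F] ptr=1 lookahead=/ remaining=[/ id - num $]
Step 3: reduce T->F. Stack=[T] ptr=1 lookahead=/ remaining=[/ id - num $]
Step 4: shift /. Stack=[T /] ptr=2 lookahead=id remaining=[id - num $]
Step 5: shift id. Stack=[T / id] ptr=3 lookahead=- remaining=[- num $]
Step 6: reduce F->id. Stack=[T / F] ptr=3 lookahead=- remaining=[- num $]
Step 7: reduce T->T / F. Stack=[T] ptr=3 lookahead=- remaining=[- num $]
Step 8: reduce E->T. Stack=[E] ptr=3 lookahead=- remaining=[- num $]
Step 9: shift -. Stack=[E -] ptr=4 lookahead=num remaining=[num $]
Step 10: shift num. Stack=[E - num] ptr=5 lookahead=$ remaining=[$]
Step 11: reduce F->num. Stack=[E - F] ptr=5 lookahead=$ remaining=[$]
Step 12: reduce T->F. Stack=[E - T] ptr=5 lookahead=$ remaining=[$]
Step 13: reduce E->E - T. Stack=[E] ptr=5 lookahead=$ remaining=[$]
Step 14: accept. Stack=[E] ptr=5 lookahead=$ remaining=[$]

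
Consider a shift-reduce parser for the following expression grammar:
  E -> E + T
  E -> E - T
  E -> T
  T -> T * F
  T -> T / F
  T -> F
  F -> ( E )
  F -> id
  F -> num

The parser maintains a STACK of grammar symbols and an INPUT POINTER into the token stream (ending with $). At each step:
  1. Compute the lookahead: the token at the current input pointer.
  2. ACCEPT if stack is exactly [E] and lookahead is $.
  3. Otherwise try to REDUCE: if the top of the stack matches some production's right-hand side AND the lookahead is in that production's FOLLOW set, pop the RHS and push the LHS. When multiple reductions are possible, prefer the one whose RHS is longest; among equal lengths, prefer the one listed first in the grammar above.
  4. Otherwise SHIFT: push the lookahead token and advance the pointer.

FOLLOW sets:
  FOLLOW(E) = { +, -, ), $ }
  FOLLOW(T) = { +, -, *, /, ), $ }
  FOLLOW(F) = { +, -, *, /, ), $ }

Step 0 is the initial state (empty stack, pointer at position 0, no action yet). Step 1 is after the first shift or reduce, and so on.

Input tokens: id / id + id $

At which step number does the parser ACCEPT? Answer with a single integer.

Step 1: shift id. Stack=[id] ptr=1 lookahead=/ remaining=[/ id + id $]
Step 2: reduce F->id. Stack=[F] ptr=1 lookahead=/ remaining=[/ id + id $]
Step 3: reduce T->F. Stack=[T] ptr=1 lookahead=/ remaining=[/ id + id $]
Step 4: shift /. Stack=[T /] ptr=2 lookahead=id remaining=[id + id $]
Step 5: shift id. Stack=[T / id] ptr=3 lookahead=+ remaining=[+ id $]
Step 6: reduce F->id. Stack=[T / F] ptr=3 lookahead=+ remaining=[+ id $]
Step 7: reduce T->T / F. Stack=[T] ptr=3 lookahead=+ remaining=[+ id $]
Step 8: reduce E->T. Stack=[E] ptr=3 lookahead=+ remaining=[+ id $]
Step 9: shift +. Stack=[E +] ptr=4 lookahead=id remaining=[id $]
Step 10: shift id. Stack=[E + id] ptr=5 lookahead=$ remaining=[$]
Step 11: reduce F->id. Stack=[E + F] ptr=5 lookahead=$ remaining=[$]
Step 12: reduce T->F. Stack=[E + T] ptr=5 lookahead=$ remaining=[$]
Step 13: reduce E->E + T. Stack=[E] ptr=5 lookahead=$ remaining=[$]
Step 14: accept. Stack=[E] ptr=5 lookahead=$ remaining=[$]

Answer: 14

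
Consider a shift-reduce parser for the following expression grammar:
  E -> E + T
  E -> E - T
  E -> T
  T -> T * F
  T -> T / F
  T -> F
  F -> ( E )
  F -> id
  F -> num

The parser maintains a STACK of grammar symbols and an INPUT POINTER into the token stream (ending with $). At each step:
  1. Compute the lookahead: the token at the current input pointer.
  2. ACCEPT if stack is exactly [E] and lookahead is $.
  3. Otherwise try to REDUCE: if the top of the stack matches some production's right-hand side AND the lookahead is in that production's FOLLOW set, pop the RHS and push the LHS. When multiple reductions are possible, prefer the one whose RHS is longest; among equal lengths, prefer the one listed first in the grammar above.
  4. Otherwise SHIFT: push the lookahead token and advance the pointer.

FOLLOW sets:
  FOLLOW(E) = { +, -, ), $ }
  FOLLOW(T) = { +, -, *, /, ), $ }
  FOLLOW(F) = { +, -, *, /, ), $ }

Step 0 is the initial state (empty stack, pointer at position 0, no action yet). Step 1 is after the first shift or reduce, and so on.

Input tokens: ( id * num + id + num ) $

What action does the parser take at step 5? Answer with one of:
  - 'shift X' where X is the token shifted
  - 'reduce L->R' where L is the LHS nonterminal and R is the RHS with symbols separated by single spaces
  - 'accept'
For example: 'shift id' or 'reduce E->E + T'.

Answer: shift *

Derivation:
Step 1: shift (. Stack=[(] ptr=1 lookahead=id remaining=[id * num + id + num ) $]
Step 2: shift id. Stack=[( id] ptr=2 lookahead=* remaining=[* num + id + num ) $]
Step 3: reduce F->id. Stack=[( F] ptr=2 lookahead=* remaining=[* num + id + num ) $]
Step 4: reduce T->F. Stack=[( T] ptr=2 lookahead=* remaining=[* num + id + num ) $]
Step 5: shift *. Stack=[( T *] ptr=3 lookahead=num remaining=[num + id + num ) $]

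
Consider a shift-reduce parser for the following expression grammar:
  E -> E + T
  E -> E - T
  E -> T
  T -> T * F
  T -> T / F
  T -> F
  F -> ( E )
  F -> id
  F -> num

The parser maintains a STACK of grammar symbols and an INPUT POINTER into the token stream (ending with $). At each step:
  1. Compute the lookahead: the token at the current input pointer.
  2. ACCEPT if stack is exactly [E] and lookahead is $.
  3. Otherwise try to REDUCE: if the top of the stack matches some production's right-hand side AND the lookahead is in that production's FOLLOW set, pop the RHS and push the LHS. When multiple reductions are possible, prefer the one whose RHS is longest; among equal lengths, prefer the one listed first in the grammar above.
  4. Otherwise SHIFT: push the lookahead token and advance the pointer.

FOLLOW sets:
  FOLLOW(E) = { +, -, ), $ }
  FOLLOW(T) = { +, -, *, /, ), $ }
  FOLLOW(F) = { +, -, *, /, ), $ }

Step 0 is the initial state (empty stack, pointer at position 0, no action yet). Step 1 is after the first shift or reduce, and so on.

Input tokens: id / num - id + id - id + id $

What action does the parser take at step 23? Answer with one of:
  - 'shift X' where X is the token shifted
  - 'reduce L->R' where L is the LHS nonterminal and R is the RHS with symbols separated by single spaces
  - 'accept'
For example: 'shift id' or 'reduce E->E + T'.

Answer: reduce E->E - T

Derivation:
Step 1: shift id. Stack=[id] ptr=1 lookahead=/ remaining=[/ num - id + id - id + id $]
Step 2: reduce F->id. Stack=[F] ptr=1 lookahead=/ remaining=[/ num - id + id - id + id $]
Step 3: reduce T->F. Stack=[T] ptr=1 lookahead=/ remaining=[/ num - id + id - id + id $]
Step 4: shift /. Stack=[T /] ptr=2 lookahead=num remaining=[num - id + id - id + id $]
Step 5: shift num. Stack=[T / num] ptr=3 lookahead=- remaining=[- id + id - id + id $]
Step 6: reduce F->num. Stack=[T / F] ptr=3 lookahead=- remaining=[- id + id - id + id $]
Step 7: reduce T->T / F. Stack=[T] ptr=3 lookahead=- remaining=[- id + id - id + id $]
Step 8: reduce E->T. Stack=[E] ptr=3 lookahead=- remaining=[- id + id - id + id $]
Step 9: shift -. Stack=[E -] ptr=4 lookahead=id remaining=[id + id - id + id $]
Step 10: shift id. Stack=[E - id] ptr=5 lookahead=+ remaining=[+ id - id + id $]
Step 11: reduce F->id. Stack=[E - F] ptr=5 lookahead=+ remaining=[+ id - id + id $]
Step 12: reduce T->F. Stack=[E - T] ptr=5 lookahead=+ remaining=[+ id - id + id $]
Step 13: reduce E->E - T. Stack=[E] ptr=5 lookahead=+ remaining=[+ id - id + id $]
Step 14: shift +. Stack=[E +] ptr=6 lookahead=id remaining=[id - id + id $]
Step 15: shift id. Stack=[E + id] ptr=7 lookahead=- remaining=[- id + id $]
Step 16: reduce F->id. Stack=[E + F] ptr=7 lookahead=- remaining=[- id + id $]
Step 17: reduce T->F. Stack=[E + T] ptr=7 lookahead=- remaining=[- id + id $]
Step 18: reduce E->E + T. Stack=[E] ptr=7 lookahead=- remaining=[- id + id $]
Step 19: shift -. Stack=[E -] ptr=8 lookahead=id remaining=[id + id $]
Step 20: shift id. Stack=[E - id] ptr=9 lookahead=+ remaining=[+ id $]
Step 21: reduce F->id. Stack=[E - F] ptr=9 lookahead=+ remaining=[+ id $]
Step 22: reduce T->F. Stack=[E - T] ptr=9 lookahead=+ remaining=[+ id $]
Step 23: reduce E->E - T. Stack=[E] ptr=9 lookahead=+ remaining=[+ id $]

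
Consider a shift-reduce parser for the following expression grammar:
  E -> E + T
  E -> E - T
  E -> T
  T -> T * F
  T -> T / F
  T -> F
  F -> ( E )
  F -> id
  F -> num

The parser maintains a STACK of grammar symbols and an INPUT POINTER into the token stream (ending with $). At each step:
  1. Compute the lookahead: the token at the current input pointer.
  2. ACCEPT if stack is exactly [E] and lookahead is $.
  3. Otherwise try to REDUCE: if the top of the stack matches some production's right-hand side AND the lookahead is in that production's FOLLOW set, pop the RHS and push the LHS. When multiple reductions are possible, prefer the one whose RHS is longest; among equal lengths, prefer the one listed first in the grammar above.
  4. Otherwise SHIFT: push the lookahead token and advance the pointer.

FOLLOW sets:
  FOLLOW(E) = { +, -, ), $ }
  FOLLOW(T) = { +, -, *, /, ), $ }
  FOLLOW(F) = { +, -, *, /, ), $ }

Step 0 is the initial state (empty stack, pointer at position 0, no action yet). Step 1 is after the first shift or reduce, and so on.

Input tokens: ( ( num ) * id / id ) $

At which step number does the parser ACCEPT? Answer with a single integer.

Step 1: shift (. Stack=[(] ptr=1 lookahead=( remaining=[( num ) * id / id ) $]
Step 2: shift (. Stack=[( (] ptr=2 lookahead=num remaining=[num ) * id / id ) $]
Step 3: shift num. Stack=[( ( num] ptr=3 lookahead=) remaining=[) * id / id ) $]
Step 4: reduce F->num. Stack=[( ( F] ptr=3 lookahead=) remaining=[) * id / id ) $]
Step 5: reduce T->F. Stack=[( ( T] ptr=3 lookahead=) remaining=[) * id / id ) $]
Step 6: reduce E->T. Stack=[( ( E] ptr=3 lookahead=) remaining=[) * id / id ) $]
Step 7: shift ). Stack=[( ( E )] ptr=4 lookahead=* remaining=[* id / id ) $]
Step 8: reduce F->( E ). Stack=[( F] ptr=4 lookahead=* remaining=[* id / id ) $]
Step 9: reduce T->F. Stack=[( T] ptr=4 lookahead=* remaining=[* id / id ) $]
Step 10: shift *. Stack=[( T *] ptr=5 lookahead=id remaining=[id / id ) $]
Step 11: shift id. Stack=[( T * id] ptr=6 lookahead=/ remaining=[/ id ) $]
Step 12: reduce F->id. Stack=[( T * F] ptr=6 lookahead=/ remaining=[/ id ) $]
Step 13: reduce T->T * F. Stack=[( T] ptr=6 lookahead=/ remaining=[/ id ) $]
Step 14: shift /. Stack=[( T /] ptr=7 lookahead=id remaining=[id ) $]
Step 15: shift id. Stack=[( T / id] ptr=8 lookahead=) remaining=[) $]
Step 16: reduce F->id. Stack=[( T / F] ptr=8 lookahead=) remaining=[) $]
Step 17: reduce T->T / F. Stack=[( T] ptr=8 lookahead=) remaining=[) $]
Step 18: reduce E->T. Stack=[( E] ptr=8 lookahead=) remaining=[) $]
Step 19: shift ). Stack=[( E )] ptr=9 lookahead=$ remaining=[$]
Step 20: reduce F->( E ). Stack=[F] ptr=9 lookahead=$ remaining=[$]
Step 21: reduce T->F. Stack=[T] ptr=9 lookahead=$ remaining=[$]
Step 22: reduce E->T. Stack=[E] ptr=9 lookahead=$ remaining=[$]
Step 23: accept. Stack=[E] ptr=9 lookahead=$ remaining=[$]

Answer: 23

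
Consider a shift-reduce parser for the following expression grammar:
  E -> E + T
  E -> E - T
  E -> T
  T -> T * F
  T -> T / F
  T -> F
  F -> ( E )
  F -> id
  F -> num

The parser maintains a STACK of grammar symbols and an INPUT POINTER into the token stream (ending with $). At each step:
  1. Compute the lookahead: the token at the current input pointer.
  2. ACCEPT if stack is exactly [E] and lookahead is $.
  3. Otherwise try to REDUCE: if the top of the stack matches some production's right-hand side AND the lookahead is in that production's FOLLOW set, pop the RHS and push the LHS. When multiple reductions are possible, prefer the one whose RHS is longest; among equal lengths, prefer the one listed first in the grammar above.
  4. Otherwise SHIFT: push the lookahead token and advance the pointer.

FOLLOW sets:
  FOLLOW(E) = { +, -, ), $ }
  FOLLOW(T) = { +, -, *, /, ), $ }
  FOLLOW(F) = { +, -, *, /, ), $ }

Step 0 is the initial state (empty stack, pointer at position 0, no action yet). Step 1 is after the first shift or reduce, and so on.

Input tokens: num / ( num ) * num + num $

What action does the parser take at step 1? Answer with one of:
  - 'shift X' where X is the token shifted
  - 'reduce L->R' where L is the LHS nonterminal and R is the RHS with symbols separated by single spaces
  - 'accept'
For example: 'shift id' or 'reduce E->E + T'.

Answer: shift num

Derivation:
Step 1: shift num. Stack=[num] ptr=1 lookahead=/ remaining=[/ ( num ) * num + num $]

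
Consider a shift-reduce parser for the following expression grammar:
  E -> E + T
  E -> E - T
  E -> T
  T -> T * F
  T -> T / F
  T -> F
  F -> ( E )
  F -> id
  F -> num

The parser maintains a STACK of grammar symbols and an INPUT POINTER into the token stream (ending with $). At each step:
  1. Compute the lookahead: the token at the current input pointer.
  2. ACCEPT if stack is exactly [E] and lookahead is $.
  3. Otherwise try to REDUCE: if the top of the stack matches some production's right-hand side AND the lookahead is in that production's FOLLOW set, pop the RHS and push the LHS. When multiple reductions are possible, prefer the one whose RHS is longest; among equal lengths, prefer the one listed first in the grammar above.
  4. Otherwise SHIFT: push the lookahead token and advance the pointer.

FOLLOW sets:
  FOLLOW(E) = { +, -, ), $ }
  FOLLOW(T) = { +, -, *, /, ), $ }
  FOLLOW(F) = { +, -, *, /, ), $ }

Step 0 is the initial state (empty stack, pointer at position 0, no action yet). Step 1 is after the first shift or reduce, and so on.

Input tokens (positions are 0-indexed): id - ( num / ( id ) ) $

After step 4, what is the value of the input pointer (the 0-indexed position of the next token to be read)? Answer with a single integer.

Step 1: shift id. Stack=[id] ptr=1 lookahead=- remaining=[- ( num / ( id ) ) $]
Step 2: reduce F->id. Stack=[F] ptr=1 lookahead=- remaining=[- ( num / ( id ) ) $]
Step 3: reduce T->F. Stack=[T] ptr=1 lookahead=- remaining=[- ( num / ( id ) ) $]
Step 4: reduce E->T. Stack=[E] ptr=1 lookahead=- remaining=[- ( num / ( id ) ) $]

Answer: 1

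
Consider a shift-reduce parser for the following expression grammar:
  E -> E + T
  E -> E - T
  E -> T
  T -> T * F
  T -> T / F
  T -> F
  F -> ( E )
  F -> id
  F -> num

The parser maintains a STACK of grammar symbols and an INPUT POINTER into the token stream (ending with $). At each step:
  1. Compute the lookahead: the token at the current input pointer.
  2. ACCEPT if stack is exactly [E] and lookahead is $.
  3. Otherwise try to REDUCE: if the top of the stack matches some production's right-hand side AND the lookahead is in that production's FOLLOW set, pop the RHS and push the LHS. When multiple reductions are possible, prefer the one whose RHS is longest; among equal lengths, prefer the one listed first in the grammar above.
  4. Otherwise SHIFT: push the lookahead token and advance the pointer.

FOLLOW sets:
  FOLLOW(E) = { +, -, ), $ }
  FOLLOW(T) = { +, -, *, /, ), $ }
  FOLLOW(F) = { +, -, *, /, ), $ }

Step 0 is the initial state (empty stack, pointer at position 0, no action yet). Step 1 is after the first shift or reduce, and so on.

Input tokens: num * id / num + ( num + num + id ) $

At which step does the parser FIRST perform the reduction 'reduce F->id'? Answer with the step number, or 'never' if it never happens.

Step 1: shift num. Stack=[num] ptr=1 lookahead=* remaining=[* id / num + ( num + num + id ) $]
Step 2: reduce F->num. Stack=[F] ptr=1 lookahead=* remaining=[* id / num + ( num + num + id ) $]
Step 3: reduce T->F. Stack=[T] ptr=1 lookahead=* remaining=[* id / num + ( num + num + id ) $]
Step 4: shift *. Stack=[T *] ptr=2 lookahead=id remaining=[id / num + ( num + num + id ) $]
Step 5: shift id. Stack=[T * id] ptr=3 lookahead=/ remaining=[/ num + ( num + num + id ) $]
Step 6: reduce F->id. Stack=[T * F] ptr=3 lookahead=/ remaining=[/ num + ( num + num + id ) $]

Answer: 6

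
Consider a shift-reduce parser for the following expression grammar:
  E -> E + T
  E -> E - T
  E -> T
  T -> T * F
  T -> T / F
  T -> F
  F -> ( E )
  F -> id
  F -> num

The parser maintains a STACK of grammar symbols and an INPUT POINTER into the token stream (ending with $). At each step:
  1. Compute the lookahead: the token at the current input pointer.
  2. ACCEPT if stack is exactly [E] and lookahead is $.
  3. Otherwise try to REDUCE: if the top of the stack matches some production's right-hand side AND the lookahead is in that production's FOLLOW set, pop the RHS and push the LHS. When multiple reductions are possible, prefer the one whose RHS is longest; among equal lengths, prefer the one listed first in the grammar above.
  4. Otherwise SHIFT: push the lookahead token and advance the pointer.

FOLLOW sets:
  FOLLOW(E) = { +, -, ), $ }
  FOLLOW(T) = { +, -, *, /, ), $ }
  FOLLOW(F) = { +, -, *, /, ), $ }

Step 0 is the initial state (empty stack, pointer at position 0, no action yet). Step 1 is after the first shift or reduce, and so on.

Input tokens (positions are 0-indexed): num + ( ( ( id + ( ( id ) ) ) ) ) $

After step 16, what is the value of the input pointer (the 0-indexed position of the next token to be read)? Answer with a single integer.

Step 1: shift num. Stack=[num] ptr=1 lookahead=+ remaining=[+ ( ( ( id + ( ( id ) ) ) ) ) $]
Step 2: reduce F->num. Stack=[F] ptr=1 lookahead=+ remaining=[+ ( ( ( id + ( ( id ) ) ) ) ) $]
Step 3: reduce T->F. Stack=[T] ptr=1 lookahead=+ remaining=[+ ( ( ( id + ( ( id ) ) ) ) ) $]
Step 4: reduce E->T. Stack=[E] ptr=1 lookahead=+ remaining=[+ ( ( ( id + ( ( id ) ) ) ) ) $]
Step 5: shift +. Stack=[E +] ptr=2 lookahead=( remaining=[( ( ( id + ( ( id ) ) ) ) ) $]
Step 6: shift (. Stack=[E + (] ptr=3 lookahead=( remaining=[( ( id + ( ( id ) ) ) ) ) $]
Step 7: shift (. Stack=[E + ( (] ptr=4 lookahead=( remaining=[( id + ( ( id ) ) ) ) ) $]
Step 8: shift (. Stack=[E + ( ( (] ptr=5 lookahead=id remaining=[id + ( ( id ) ) ) ) ) $]
Step 9: shift id. Stack=[E + ( ( ( id] ptr=6 lookahead=+ remaining=[+ ( ( id ) ) ) ) ) $]
Step 10: reduce F->id. Stack=[E + ( ( ( F] ptr=6 lookahead=+ remaining=[+ ( ( id ) ) ) ) ) $]
Step 11: reduce T->F. Stack=[E + ( ( ( T] ptr=6 lookahead=+ remaining=[+ ( ( id ) ) ) ) ) $]
Step 12: reduce E->T. Stack=[E + ( ( ( E] ptr=6 lookahead=+ remaining=[+ ( ( id ) ) ) ) ) $]
Step 13: shift +. Stack=[E + ( ( ( E +] ptr=7 lookahead=( remaining=[( ( id ) ) ) ) ) $]
Step 14: shift (. Stack=[E + ( ( ( E + (] ptr=8 lookahead=( remaining=[( id ) ) ) ) ) $]
Step 15: shift (. Stack=[E + ( ( ( E + ( (] ptr=9 lookahead=id remaining=[id ) ) ) ) ) $]
Step 16: shift id. Stack=[E + ( ( ( E + ( ( id] ptr=10 lookahead=) remaining=[) ) ) ) ) $]

Answer: 10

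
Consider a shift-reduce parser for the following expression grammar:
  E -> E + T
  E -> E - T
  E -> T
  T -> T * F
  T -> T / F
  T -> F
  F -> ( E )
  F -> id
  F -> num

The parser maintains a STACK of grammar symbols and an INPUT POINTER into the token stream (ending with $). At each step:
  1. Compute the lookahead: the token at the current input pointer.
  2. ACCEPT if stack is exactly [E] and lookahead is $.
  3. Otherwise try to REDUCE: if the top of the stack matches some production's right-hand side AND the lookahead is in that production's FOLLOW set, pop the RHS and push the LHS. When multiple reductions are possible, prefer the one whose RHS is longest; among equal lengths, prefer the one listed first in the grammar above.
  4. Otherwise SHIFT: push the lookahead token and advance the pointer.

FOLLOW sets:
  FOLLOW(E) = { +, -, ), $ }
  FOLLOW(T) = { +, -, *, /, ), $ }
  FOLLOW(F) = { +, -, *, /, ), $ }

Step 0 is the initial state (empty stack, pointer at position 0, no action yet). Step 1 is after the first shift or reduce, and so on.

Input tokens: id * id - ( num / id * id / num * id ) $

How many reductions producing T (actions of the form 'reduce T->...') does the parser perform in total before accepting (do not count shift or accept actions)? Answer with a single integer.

Step 1: shift id. Stack=[id] ptr=1 lookahead=* remaining=[* id - ( num / id * id / num * id ) $]
Step 2: reduce F->id. Stack=[F] ptr=1 lookahead=* remaining=[* id - ( num / id * id / num * id ) $]
Step 3: reduce T->F. Stack=[T] ptr=1 lookahead=* remaining=[* id - ( num / id * id / num * id ) $]
Step 4: shift *. Stack=[T *] ptr=2 lookahead=id remaining=[id - ( num / id * id / num * id ) $]
Step 5: shift id. Stack=[T * id] ptr=3 lookahead=- remaining=[- ( num / id * id / num * id ) $]
Step 6: reduce F->id. Stack=[T * F] ptr=3 lookahead=- remaining=[- ( num / id * id / num * id ) $]
Step 7: reduce T->T * F. Stack=[T] ptr=3 lookahead=- remaining=[- ( num / id * id / num * id ) $]
Step 8: reduce E->T. Stack=[E] ptr=3 lookahead=- remaining=[- ( num / id * id / num * id ) $]
Step 9: shift -. Stack=[E -] ptr=4 lookahead=( remaining=[( num / id * id / num * id ) $]
Step 10: shift (. Stack=[E - (] ptr=5 lookahead=num remaining=[num / id * id / num * id ) $]
Step 11: shift num. Stack=[E - ( num] ptr=6 lookahead=/ remaining=[/ id * id / num * id ) $]
Step 12: reduce F->num. Stack=[E - ( F] ptr=6 lookahead=/ remaining=[/ id * id / num * id ) $]
Step 13: reduce T->F. Stack=[E - ( T] ptr=6 lookahead=/ remaining=[/ id * id / num * id ) $]
Step 14: shift /. Stack=[E - ( T /] ptr=7 lookahead=id remaining=[id * id / num * id ) $]
Step 15: shift id. Stack=[E - ( T / id] ptr=8 lookahead=* remaining=[* id / num * id ) $]
Step 16: reduce F->id. Stack=[E - ( T / F] ptr=8 lookahead=* remaining=[* id / num * id ) $]
Step 17: reduce T->T / F. Stack=[E - ( T] ptr=8 lookahead=* remaining=[* id / num * id ) $]
Step 18: shift *. Stack=[E - ( T *] ptr=9 lookahead=id remaining=[id / num * id ) $]
Step 19: shift id. Stack=[E - ( T * id] ptr=10 lookahead=/ remaining=[/ num * id ) $]
Step 20: reduce F->id. Stack=[E - ( T * F] ptr=10 lookahead=/ remaining=[/ num * id ) $]
Step 21: reduce T->T * F. Stack=[E - ( T] ptr=10 lookahead=/ remaining=[/ num * id ) $]
Step 22: shift /. Stack=[E - ( T /] ptr=11 lookahead=num remaining=[num * id ) $]
Step 23: shift num. Stack=[E - ( T / num] ptr=12 lookahead=* remaining=[* id ) $]
Step 24: reduce F->num. Stack=[E - ( T / F] ptr=12 lookahead=* remaining=[* id ) $]
Step 25: reduce T->T / F. Stack=[E - ( T] ptr=12 lookahead=* remaining=[* id ) $]
Step 26: shift *. Stack=[E - ( T *] ptr=13 lookahead=id remaining=[id ) $]
Step 27: shift id. Stack=[E - ( T * id] ptr=14 lookahead=) remaining=[) $]
Step 28: reduce F->id. Stack=[E - ( T * F] ptr=14 lookahead=) remaining=[) $]
Step 29: reduce T->T * F. Stack=[E - ( T] ptr=14 lookahead=) remaining=[) $]
Step 30: reduce E->T. Stack=[E - ( E] ptr=14 lookahead=) remaining=[) $]
Step 31: shift ). Stack=[E - ( E )] ptr=15 lookahead=$ remaining=[$]
Step 32: reduce F->( E ). Stack=[E - F] ptr=15 lookahead=$ remaining=[$]
Step 33: reduce T->F. Stack=[E - T] ptr=15 lookahead=$ remaining=[$]
Step 34: reduce E->E - T. Stack=[E] ptr=15 lookahead=$ remaining=[$]
Step 35: accept. Stack=[E] ptr=15 lookahead=$ remaining=[$]

Answer: 8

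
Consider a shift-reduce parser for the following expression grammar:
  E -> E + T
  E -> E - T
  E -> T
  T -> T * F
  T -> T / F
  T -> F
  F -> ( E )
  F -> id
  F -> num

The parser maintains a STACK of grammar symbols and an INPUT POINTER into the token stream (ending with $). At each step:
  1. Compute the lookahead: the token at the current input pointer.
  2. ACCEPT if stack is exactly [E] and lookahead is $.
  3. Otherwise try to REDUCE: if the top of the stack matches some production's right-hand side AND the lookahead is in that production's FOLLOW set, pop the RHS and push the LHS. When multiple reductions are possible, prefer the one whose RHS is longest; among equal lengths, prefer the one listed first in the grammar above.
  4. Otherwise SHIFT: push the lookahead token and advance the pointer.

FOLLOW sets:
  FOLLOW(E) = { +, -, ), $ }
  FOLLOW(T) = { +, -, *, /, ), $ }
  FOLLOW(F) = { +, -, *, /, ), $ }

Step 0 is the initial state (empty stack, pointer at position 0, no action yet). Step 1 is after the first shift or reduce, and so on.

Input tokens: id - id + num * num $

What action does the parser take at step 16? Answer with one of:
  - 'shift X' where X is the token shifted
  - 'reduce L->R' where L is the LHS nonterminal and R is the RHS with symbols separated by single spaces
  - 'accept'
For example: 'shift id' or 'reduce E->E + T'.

Answer: reduce F->num

Derivation:
Step 1: shift id. Stack=[id] ptr=1 lookahead=- remaining=[- id + num * num $]
Step 2: reduce F->id. Stack=[F] ptr=1 lookahead=- remaining=[- id + num * num $]
Step 3: reduce T->F. Stack=[T] ptr=1 lookahead=- remaining=[- id + num * num $]
Step 4: reduce E->T. Stack=[E] ptr=1 lookahead=- remaining=[- id + num * num $]
Step 5: shift -. Stack=[E -] ptr=2 lookahead=id remaining=[id + num * num $]
Step 6: shift id. Stack=[E - id] ptr=3 lookahead=+ remaining=[+ num * num $]
Step 7: reduce F->id. Stack=[E - F] ptr=3 lookahead=+ remaining=[+ num * num $]
Step 8: reduce T->F. Stack=[E - T] ptr=3 lookahead=+ remaining=[+ num * num $]
Step 9: reduce E->E - T. Stack=[E] ptr=3 lookahead=+ remaining=[+ num * num $]
Step 10: shift +. Stack=[E +] ptr=4 lookahead=num remaining=[num * num $]
Step 11: shift num. Stack=[E + num] ptr=5 lookahead=* remaining=[* num $]
Step 12: reduce F->num. Stack=[E + F] ptr=5 lookahead=* remaining=[* num $]
Step 13: reduce T->F. Stack=[E + T] ptr=5 lookahead=* remaining=[* num $]
Step 14: shift *. Stack=[E + T *] ptr=6 lookahead=num remaining=[num $]
Step 15: shift num. Stack=[E + T * num] ptr=7 lookahead=$ remaining=[$]
Step 16: reduce F->num. Stack=[E + T * F] ptr=7 lookahead=$ remaining=[$]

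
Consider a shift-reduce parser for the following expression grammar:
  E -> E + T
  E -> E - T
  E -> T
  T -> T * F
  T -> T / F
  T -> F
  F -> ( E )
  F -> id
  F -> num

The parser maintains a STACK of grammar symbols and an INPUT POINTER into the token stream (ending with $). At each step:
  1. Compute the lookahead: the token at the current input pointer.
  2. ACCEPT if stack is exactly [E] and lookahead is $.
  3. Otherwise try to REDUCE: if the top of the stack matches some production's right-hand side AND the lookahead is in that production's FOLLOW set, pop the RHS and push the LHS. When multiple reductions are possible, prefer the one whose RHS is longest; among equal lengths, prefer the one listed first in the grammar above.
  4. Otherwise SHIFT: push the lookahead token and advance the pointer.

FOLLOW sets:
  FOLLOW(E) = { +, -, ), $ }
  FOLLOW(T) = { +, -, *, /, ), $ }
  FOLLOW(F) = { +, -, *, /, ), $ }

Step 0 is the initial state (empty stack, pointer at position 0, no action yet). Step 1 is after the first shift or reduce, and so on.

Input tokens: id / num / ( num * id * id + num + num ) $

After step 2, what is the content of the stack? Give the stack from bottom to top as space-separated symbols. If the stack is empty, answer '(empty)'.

Answer: F

Derivation:
Step 1: shift id. Stack=[id] ptr=1 lookahead=/ remaining=[/ num / ( num * id * id + num + num ) $]
Step 2: reduce F->id. Stack=[F] ptr=1 lookahead=/ remaining=[/ num / ( num * id * id + num + num ) $]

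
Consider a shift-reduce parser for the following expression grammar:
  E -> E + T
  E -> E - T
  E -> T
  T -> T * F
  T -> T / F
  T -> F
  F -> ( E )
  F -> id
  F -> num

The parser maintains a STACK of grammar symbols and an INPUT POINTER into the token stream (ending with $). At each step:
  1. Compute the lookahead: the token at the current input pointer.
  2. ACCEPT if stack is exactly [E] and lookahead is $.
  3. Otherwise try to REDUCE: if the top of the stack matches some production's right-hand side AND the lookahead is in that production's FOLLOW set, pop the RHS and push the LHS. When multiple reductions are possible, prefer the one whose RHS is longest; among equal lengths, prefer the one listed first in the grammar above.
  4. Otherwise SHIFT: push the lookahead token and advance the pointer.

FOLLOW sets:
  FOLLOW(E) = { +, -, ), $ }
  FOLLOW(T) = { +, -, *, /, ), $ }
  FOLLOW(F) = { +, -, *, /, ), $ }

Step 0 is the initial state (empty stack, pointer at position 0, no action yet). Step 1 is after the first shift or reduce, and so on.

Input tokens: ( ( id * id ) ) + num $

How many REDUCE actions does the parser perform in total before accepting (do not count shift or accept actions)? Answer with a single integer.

Step 1: shift (. Stack=[(] ptr=1 lookahead=( remaining=[( id * id ) ) + num $]
Step 2: shift (. Stack=[( (] ptr=2 lookahead=id remaining=[id * id ) ) + num $]
Step 3: shift id. Stack=[( ( id] ptr=3 lookahead=* remaining=[* id ) ) + num $]
Step 4: reduce F->id. Stack=[( ( F] ptr=3 lookahead=* remaining=[* id ) ) + num $]
Step 5: reduce T->F. Stack=[( ( T] ptr=3 lookahead=* remaining=[* id ) ) + num $]
Step 6: shift *. Stack=[( ( T *] ptr=4 lookahead=id remaining=[id ) ) + num $]
Step 7: shift id. Stack=[( ( T * id] ptr=5 lookahead=) remaining=[) ) + num $]
Step 8: reduce F->id. Stack=[( ( T * F] ptr=5 lookahead=) remaining=[) ) + num $]
Step 9: reduce T->T * F. Stack=[( ( T] ptr=5 lookahead=) remaining=[) ) + num $]
Step 10: reduce E->T. Stack=[( ( E] ptr=5 lookahead=) remaining=[) ) + num $]
Step 11: shift ). Stack=[( ( E )] ptr=6 lookahead=) remaining=[) + num $]
Step 12: reduce F->( E ). Stack=[( F] ptr=6 lookahead=) remaining=[) + num $]
Step 13: reduce T->F. Stack=[( T] ptr=6 lookahead=) remaining=[) + num $]
Step 14: reduce E->T. Stack=[( E] ptr=6 lookahead=) remaining=[) + num $]
Step 15: shift ). Stack=[( E )] ptr=7 lookahead=+ remaining=[+ num $]
Step 16: reduce F->( E ). Stack=[F] ptr=7 lookahead=+ remaining=[+ num $]
Step 17: reduce T->F. Stack=[T] ptr=7 lookahead=+ remaining=[+ num $]
Step 18: reduce E->T. Stack=[E] ptr=7 lookahead=+ remaining=[+ num $]
Step 19: shift +. Stack=[E +] ptr=8 lookahead=num remaining=[num $]
Step 20: shift num. Stack=[E + num] ptr=9 lookahead=$ remaining=[$]
Step 21: reduce F->num. Stack=[E + F] ptr=9 lookahead=$ remaining=[$]
Step 22: reduce T->F. Stack=[E + T] ptr=9 lookahead=$ remaining=[$]
Step 23: reduce E->E + T. Stack=[E] ptr=9 lookahead=$ remaining=[$]
Step 24: accept. Stack=[E] ptr=9 lookahead=$ remaining=[$]

Answer: 14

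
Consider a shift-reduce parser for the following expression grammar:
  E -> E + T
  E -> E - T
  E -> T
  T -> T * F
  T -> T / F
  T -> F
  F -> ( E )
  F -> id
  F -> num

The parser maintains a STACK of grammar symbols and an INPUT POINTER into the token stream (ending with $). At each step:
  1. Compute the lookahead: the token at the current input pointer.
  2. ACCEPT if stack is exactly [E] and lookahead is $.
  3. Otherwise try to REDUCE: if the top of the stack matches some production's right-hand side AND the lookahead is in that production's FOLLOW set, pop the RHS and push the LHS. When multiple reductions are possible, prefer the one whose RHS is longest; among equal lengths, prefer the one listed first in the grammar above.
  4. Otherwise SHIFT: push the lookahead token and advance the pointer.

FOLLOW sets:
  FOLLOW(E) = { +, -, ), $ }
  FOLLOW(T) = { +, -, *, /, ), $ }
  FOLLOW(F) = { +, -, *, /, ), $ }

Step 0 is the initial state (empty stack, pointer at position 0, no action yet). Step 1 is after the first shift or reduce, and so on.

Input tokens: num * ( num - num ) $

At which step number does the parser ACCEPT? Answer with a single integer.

Answer: 19

Derivation:
Step 1: shift num. Stack=[num] ptr=1 lookahead=* remaining=[* ( num - num ) $]
Step 2: reduce F->num. Stack=[F] ptr=1 lookahead=* remaining=[* ( num - num ) $]
Step 3: reduce T->F. Stack=[T] ptr=1 lookahead=* remaining=[* ( num - num ) $]
Step 4: shift *. Stack=[T *] ptr=2 lookahead=( remaining=[( num - num ) $]
Step 5: shift (. Stack=[T * (] ptr=3 lookahead=num remaining=[num - num ) $]
Step 6: shift num. Stack=[T * ( num] ptr=4 lookahead=- remaining=[- num ) $]
Step 7: reduce F->num. Stack=[T * ( F] ptr=4 lookahead=- remaining=[- num ) $]
Step 8: reduce T->F. Stack=[T * ( T] ptr=4 lookahead=- remaining=[- num ) $]
Step 9: reduce E->T. Stack=[T * ( E] ptr=4 lookahead=- remaining=[- num ) $]
Step 10: shift -. Stack=[T * ( E -] ptr=5 lookahead=num remaining=[num ) $]
Step 11: shift num. Stack=[T * ( E - num] ptr=6 lookahead=) remaining=[) $]
Step 12: reduce F->num. Stack=[T * ( E - F] ptr=6 lookahead=) remaining=[) $]
Step 13: reduce T->F. Stack=[T * ( E - T] ptr=6 lookahead=) remaining=[) $]
Step 14: reduce E->E - T. Stack=[T * ( E] ptr=6 lookahead=) remaining=[) $]
Step 15: shift ). Stack=[T * ( E )] ptr=7 lookahead=$ remaining=[$]
Step 16: reduce F->( E ). Stack=[T * F] ptr=7 lookahead=$ remaining=[$]
Step 17: reduce T->T * F. Stack=[T] ptr=7 lookahead=$ remaining=[$]
Step 18: reduce E->T. Stack=[E] ptr=7 lookahead=$ remaining=[$]
Step 19: accept. Stack=[E] ptr=7 lookahead=$ remaining=[$]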